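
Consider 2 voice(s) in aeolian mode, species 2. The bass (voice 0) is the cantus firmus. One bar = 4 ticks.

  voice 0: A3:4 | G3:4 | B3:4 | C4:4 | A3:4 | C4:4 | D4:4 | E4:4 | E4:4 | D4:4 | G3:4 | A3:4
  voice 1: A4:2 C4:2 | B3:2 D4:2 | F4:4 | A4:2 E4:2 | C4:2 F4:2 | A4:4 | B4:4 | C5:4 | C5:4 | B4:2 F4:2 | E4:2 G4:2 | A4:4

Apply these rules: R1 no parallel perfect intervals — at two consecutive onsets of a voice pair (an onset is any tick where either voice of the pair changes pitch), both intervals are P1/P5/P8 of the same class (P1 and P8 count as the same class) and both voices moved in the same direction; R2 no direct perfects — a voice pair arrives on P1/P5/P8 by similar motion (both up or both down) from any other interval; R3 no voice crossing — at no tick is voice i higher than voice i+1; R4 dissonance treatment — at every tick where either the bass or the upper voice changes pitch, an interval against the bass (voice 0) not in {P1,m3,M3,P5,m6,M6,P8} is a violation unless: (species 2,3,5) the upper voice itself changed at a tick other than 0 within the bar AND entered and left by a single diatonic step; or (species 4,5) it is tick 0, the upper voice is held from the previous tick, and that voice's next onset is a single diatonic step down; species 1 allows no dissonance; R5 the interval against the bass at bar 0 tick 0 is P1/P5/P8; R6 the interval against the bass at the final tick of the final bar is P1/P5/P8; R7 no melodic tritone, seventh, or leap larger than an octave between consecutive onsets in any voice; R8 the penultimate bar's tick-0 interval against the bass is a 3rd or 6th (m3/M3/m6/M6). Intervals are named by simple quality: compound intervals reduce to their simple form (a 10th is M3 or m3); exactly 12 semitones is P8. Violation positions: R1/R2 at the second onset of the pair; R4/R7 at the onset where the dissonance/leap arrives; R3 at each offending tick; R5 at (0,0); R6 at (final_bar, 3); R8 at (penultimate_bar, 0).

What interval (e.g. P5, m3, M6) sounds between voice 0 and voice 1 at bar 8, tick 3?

voice 0=E4 voice 1=C5 -> m6

m6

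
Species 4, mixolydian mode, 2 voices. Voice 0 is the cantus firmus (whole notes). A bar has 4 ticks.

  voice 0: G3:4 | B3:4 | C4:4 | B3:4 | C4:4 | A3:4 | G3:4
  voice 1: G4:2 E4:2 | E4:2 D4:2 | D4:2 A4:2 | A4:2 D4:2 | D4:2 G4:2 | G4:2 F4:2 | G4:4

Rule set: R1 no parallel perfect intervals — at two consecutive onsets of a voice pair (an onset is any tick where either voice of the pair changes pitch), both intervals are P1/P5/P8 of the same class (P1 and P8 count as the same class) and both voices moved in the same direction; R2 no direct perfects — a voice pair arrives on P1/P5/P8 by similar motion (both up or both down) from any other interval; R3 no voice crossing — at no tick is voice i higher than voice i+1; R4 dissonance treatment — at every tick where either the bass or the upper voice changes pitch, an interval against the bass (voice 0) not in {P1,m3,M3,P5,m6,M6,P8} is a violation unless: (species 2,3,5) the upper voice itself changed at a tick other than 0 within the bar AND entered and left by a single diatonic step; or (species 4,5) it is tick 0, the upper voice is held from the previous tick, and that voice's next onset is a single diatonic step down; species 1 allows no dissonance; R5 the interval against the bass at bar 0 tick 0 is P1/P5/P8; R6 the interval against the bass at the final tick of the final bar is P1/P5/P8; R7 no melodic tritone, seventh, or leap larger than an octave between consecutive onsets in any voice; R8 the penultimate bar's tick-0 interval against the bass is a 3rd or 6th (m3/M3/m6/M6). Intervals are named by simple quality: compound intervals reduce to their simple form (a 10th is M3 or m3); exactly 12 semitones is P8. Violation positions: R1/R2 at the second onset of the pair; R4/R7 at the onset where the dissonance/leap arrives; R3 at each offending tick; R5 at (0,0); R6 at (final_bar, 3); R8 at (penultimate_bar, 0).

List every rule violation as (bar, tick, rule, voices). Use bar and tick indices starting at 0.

(2, 0, R4, (0, 1))
(3, 0, R4, (0, 1))
(4, 0, R4, (0, 1))
(5, 0, R8, (0, 1))

bar 0: v0=G3 v1=G4 downbeat P8
bar 1: v0=B3 v1=E4 downbeat P4
bar 2: v0=C4 v1=D4 downbeat M2
bar 3: v0=B3 v1=A4 downbeat m7
bar 4: v0=C4 v1=D4 downbeat M2
bar 5: v0=A3 v1=G4 downbeat m7
bar 6: v0=G3 v1=G4 downbeat P8
  -> R4 @ bar 2 tick 0 v(0, 1): C4/D4 M2 untreated
  -> R4 @ bar 3 tick 0 v(0, 1): B3/A4 m7 untreated
  -> R4 @ bar 4 tick 0 v(0, 1): C4/D4 M2 untreated
  -> R8 @ bar 5 tick 0 v(0, 1): penult m7 not 3rd/6th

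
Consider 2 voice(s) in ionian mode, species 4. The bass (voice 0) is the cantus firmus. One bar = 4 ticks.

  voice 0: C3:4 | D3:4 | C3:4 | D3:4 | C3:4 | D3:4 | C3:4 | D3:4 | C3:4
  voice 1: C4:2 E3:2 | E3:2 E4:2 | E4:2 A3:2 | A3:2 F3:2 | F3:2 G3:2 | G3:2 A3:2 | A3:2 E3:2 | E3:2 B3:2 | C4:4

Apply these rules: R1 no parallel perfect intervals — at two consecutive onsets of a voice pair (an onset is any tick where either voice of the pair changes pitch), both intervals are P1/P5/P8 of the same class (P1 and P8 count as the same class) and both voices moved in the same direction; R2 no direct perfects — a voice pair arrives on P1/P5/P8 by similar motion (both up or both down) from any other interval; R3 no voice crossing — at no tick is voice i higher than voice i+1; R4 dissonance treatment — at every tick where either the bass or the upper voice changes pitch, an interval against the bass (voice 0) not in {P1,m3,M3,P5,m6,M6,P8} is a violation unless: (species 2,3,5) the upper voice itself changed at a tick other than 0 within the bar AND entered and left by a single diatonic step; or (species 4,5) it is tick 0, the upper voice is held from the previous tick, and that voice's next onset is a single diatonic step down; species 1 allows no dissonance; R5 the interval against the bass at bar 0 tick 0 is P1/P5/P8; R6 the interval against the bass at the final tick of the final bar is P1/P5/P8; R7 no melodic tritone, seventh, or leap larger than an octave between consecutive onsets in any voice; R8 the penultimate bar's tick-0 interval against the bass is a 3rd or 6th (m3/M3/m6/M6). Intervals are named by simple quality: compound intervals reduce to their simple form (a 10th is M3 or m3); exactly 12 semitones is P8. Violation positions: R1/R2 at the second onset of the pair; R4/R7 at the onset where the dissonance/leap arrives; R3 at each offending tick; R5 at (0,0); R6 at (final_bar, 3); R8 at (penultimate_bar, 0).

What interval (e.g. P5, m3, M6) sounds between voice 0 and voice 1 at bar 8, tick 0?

voice 0=C3 voice 1=C4 -> P8

P8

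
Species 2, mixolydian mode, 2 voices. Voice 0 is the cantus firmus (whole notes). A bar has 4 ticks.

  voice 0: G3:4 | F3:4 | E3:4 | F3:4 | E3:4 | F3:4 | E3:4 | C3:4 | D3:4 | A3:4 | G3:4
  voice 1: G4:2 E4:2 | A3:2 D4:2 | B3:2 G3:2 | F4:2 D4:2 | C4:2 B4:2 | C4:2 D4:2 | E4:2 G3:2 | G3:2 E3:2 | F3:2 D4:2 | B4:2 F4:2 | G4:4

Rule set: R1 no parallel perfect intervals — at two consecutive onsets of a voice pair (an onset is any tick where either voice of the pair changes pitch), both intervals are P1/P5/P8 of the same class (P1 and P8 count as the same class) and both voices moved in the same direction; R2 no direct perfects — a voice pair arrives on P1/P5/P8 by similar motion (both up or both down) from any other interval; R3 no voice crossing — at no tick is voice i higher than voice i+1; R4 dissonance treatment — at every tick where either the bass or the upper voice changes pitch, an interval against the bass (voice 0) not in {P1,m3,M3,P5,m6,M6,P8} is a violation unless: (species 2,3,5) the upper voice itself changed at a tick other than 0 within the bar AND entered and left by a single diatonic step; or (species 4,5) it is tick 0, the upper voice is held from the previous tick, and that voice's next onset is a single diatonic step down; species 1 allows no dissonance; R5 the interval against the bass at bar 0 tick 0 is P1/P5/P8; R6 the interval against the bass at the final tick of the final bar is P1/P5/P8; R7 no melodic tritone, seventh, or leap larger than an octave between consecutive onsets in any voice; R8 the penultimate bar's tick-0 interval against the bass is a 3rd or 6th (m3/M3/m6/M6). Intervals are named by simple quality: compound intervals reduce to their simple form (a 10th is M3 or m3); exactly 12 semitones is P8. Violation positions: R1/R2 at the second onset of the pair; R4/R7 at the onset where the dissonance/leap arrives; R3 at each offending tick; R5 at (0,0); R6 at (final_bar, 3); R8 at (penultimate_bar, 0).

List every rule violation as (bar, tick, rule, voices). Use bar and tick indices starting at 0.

bar 0: v0=G3 v1=G4 downbeat P8
bar 1: v0=F3 v1=A3 downbeat M3
bar 2: v0=E3 v1=B3 downbeat P5
bar 3: v0=F3 v1=F4 downbeat P8
bar 4: v0=E3 v1=C4 downbeat m6
bar 5: v0=F3 v1=C4 downbeat P5
bar 6: v0=E3 v1=E4 downbeat P8
bar 7: v0=C3 v1=G3 downbeat P5
bar 8: v0=D3 v1=F3 downbeat m3
bar 9: v0=A3 v1=B4 downbeat M2
bar 10: v0=G3 v1=G4 downbeat P8
  -> R2 @ bar 2 tick 0 v(0, 1): F3/D4 M6 -> E3/B3 P5 similar
  -> R2 @ bar 3 tick 0 v(0, 1): E3/G3 m3 -> F3/F4 P8 similar
  -> R7 @ bar 3 tick 0 v(1,): G3->F4 leap 10st
  -> R7 @ bar 4 tick 2 v(1,): C4->B4 leap 11st
  -> R7 @ bar 5 tick 0 v(1,): B4->C4 leap 11st
  -> R4 @ bar 9 tick 0 v(0, 1): A3/B4 M2 untreated
  -> R8 @ bar 9 tick 0 v(0, 1): penult M2 not 3rd/6th
  -> R7 @ bar 9 tick 2 v(1,): B4->F4 leap 6st

(2, 0, R2, (0, 1))
(3, 0, R2, (0, 1))
(3, 0, R7, (1,))
(4, 2, R7, (1,))
(5, 0, R7, (1,))
(9, 0, R4, (0, 1))
(9, 0, R8, (0, 1))
(9, 2, R7, (1,))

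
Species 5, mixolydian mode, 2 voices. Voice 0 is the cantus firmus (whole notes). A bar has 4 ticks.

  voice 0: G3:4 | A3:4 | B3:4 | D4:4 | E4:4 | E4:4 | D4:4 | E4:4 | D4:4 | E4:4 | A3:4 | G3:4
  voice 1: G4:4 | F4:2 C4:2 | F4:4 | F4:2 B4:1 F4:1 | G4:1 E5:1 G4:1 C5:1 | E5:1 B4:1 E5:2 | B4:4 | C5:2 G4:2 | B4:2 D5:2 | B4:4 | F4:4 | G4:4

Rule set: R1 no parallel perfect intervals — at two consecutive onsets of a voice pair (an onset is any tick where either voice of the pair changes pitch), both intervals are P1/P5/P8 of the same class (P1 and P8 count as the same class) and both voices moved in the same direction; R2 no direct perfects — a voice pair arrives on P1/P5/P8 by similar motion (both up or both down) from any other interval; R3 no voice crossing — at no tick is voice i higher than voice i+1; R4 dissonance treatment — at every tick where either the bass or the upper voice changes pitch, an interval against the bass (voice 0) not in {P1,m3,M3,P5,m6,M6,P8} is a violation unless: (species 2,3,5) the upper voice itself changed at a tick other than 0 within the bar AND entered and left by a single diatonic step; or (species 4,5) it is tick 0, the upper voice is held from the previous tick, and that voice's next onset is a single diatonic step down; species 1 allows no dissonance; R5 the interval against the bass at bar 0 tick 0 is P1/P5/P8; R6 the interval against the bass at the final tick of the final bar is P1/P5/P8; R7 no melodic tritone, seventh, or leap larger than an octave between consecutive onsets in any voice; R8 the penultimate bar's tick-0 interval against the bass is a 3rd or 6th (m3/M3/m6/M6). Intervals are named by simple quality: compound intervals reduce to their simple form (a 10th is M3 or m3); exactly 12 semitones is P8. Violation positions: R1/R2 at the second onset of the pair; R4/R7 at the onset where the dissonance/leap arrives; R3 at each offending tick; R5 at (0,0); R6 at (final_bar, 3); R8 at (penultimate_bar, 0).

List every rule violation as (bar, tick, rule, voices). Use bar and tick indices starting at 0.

bar 0: v0=G3 v1=G4 downbeat P8
bar 1: v0=A3 v1=F4 downbeat m6
bar 2: v0=B3 v1=F4 downbeat TT
bar 3: v0=D4 v1=F4 downbeat m3
bar 4: v0=E4 v1=G4 downbeat m3
bar 5: v0=E4 v1=E5 downbeat P8
bar 6: v0=D4 v1=B4 downbeat M6
bar 7: v0=E4 v1=C5 downbeat m6
bar 8: v0=D4 v1=B4 downbeat M6
bar 9: v0=E4 v1=B4 downbeat P5
bar 10: v0=A3 v1=F4 downbeat m6
bar 11: v0=G3 v1=G4 downbeat P8
  -> R4 @ bar 2 tick 0 v(0, 1): B3/F4 TT untreated
  -> R7 @ bar 3 tick 2 v(1,): F4->B4 leap 6st
  -> R7 @ bar 3 tick 3 v(1,): B4->F4 leap 6st
  -> R7 @ bar 10 tick 0 v(1,): B4->F4 leap 6st

(2, 0, R4, (0, 1))
(3, 2, R7, (1,))
(3, 3, R7, (1,))
(10, 0, R7, (1,))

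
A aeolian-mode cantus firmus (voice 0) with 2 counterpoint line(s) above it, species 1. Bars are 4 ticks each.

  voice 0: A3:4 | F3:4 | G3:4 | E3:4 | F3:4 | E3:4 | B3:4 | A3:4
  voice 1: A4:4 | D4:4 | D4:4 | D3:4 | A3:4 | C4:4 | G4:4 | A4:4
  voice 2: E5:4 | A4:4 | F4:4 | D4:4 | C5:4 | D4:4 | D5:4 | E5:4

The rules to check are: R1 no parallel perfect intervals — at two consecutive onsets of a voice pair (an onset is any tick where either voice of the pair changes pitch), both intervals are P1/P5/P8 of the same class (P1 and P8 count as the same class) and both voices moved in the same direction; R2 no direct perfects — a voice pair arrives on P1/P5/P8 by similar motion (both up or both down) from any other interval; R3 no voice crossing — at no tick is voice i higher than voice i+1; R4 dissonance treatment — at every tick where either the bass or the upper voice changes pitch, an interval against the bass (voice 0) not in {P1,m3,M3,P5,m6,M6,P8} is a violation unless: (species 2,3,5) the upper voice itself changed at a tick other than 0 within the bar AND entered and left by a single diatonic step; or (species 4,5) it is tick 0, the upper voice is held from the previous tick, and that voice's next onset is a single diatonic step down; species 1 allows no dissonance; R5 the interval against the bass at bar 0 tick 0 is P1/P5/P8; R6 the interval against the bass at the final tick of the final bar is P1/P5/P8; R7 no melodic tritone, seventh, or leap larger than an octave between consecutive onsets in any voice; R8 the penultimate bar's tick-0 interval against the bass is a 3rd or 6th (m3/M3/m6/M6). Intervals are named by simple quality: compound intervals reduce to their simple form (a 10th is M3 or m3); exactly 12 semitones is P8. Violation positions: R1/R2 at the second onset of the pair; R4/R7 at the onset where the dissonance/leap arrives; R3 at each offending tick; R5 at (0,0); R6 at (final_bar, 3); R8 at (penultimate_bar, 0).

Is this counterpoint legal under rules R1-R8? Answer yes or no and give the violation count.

bar 0: v0=A3 v1=A4 v2=E5 (P5)
bar 1: v0=F3 v1=D4 v2=A4 (M3)
bar 2: v0=G3 v1=D4 v2=F4 (m7)
bar 3: v0=E3 v1=D3 v2=D4 (m7)
bar 4: v0=F3 v1=A3 v2=C5 (P5)
bar 5: v0=E3 v1=C4 v2=D4 (m7)
bar 6: v0=B3 v1=G4 v2=D5 (m3)
bar 7: v0=A3 v1=A4 v2=E5 (P5)
  R1 @ bar1.0: A4/E5 P5 -> D4/A4 P5 similar
  R4 @ bar2.0: G3/F4 m7 untreated
  R2 @ bar3.0: D4/F4 m3 -> D3/D4 P8 similar
  R3 @ bar3.0: E3 above D3
  R4 @ bar3.0: E3/D3 M2 untreated
  R4 @ bar3.0: E3/D4 m7 untreated
  R3 @ bar3.1: E3 above D3
  R3 @ bar3.2: E3 above D3
  R3 @ bar3.3: E3 above D3
  R2 @ bar4.0: E3/D4 m7 -> F3/C5 P5 similar
  R7 @ bar4.0: D4->C5 leap 10st
  R4 @ bar5.0: E3/D4 m7 untreated
  R7 @ bar5.0: C5->D4 leap 10st
  R2 @ bar6.0: C4/D4 M2 -> G4/D5 P5 similar
  R1 @ bar7.0: G4/D5 P5 -> A4/E5 P5 similar

No (15 violations)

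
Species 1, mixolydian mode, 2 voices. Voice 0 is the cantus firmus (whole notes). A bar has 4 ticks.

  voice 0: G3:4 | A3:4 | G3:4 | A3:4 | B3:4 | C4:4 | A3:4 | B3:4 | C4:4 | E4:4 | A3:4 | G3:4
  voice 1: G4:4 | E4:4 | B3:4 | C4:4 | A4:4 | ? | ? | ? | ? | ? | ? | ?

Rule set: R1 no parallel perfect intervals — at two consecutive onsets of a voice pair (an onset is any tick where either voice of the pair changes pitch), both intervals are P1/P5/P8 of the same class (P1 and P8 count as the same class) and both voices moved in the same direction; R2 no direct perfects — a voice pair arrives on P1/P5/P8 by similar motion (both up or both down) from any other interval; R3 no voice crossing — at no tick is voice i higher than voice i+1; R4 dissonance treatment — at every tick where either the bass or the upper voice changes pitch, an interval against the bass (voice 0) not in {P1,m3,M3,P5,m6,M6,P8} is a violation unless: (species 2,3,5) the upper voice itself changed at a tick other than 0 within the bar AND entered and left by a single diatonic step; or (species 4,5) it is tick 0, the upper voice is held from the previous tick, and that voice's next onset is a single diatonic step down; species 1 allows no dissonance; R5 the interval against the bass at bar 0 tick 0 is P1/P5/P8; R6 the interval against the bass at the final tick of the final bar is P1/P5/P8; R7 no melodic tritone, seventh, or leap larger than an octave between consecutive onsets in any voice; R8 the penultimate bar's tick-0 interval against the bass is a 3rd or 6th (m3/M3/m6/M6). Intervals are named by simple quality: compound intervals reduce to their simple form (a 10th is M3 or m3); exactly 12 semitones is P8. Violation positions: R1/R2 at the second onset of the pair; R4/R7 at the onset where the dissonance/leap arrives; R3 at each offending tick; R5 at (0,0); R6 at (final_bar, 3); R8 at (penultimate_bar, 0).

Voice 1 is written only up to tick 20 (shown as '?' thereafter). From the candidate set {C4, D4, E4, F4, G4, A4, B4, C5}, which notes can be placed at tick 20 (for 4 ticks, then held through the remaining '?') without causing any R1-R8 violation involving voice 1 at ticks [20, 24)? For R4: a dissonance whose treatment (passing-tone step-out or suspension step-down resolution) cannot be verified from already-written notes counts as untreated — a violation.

{A4, C4, E4, G4}

C4: legal
D4: violates R4
E4: legal
F4: violates R4
G4: legal
A4: legal
B4: violates R4
C5: violates R2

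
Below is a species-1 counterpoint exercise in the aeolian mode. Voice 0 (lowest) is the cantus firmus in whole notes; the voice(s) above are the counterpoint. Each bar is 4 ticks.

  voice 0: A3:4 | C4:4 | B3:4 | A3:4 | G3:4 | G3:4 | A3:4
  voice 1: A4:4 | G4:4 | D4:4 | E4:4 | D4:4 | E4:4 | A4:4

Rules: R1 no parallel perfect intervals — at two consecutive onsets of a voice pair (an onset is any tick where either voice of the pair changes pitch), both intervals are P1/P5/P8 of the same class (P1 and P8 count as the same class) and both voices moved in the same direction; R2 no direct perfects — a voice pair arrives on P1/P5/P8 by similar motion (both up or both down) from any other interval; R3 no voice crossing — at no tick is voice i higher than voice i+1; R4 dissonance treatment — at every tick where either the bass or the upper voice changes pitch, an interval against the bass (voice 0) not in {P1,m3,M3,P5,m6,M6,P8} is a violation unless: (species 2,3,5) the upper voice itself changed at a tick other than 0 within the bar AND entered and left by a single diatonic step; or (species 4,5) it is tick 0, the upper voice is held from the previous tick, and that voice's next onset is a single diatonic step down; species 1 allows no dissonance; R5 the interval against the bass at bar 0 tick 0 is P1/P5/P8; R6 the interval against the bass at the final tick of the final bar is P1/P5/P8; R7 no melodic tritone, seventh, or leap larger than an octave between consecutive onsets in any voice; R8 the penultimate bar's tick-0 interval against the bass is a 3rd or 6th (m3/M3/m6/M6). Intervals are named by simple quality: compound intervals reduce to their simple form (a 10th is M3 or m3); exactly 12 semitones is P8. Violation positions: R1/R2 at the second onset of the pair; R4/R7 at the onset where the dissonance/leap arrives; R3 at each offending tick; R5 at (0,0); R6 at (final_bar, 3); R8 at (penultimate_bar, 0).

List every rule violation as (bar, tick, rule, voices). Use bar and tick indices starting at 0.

bar 0: v0=A3 v1=A4 downbeat P8
bar 1: v0=C4 v1=G4 downbeat P5
bar 2: v0=B3 v1=D4 downbeat m3
bar 3: v0=A3 v1=E4 downbeat P5
bar 4: v0=G3 v1=D4 downbeat P5
bar 5: v0=G3 v1=E4 downbeat M6
bar 6: v0=A3 v1=A4 downbeat P8
  -> R1 @ bar 4 tick 0 v(0, 1): A3/E4 P5 -> G3/D4 P5 similar
  -> R2 @ bar 6 tick 0 v(0, 1): G3/E4 M6 -> A3/A4 P8 similar

(4, 0, R1, (0, 1))
(6, 0, R2, (0, 1))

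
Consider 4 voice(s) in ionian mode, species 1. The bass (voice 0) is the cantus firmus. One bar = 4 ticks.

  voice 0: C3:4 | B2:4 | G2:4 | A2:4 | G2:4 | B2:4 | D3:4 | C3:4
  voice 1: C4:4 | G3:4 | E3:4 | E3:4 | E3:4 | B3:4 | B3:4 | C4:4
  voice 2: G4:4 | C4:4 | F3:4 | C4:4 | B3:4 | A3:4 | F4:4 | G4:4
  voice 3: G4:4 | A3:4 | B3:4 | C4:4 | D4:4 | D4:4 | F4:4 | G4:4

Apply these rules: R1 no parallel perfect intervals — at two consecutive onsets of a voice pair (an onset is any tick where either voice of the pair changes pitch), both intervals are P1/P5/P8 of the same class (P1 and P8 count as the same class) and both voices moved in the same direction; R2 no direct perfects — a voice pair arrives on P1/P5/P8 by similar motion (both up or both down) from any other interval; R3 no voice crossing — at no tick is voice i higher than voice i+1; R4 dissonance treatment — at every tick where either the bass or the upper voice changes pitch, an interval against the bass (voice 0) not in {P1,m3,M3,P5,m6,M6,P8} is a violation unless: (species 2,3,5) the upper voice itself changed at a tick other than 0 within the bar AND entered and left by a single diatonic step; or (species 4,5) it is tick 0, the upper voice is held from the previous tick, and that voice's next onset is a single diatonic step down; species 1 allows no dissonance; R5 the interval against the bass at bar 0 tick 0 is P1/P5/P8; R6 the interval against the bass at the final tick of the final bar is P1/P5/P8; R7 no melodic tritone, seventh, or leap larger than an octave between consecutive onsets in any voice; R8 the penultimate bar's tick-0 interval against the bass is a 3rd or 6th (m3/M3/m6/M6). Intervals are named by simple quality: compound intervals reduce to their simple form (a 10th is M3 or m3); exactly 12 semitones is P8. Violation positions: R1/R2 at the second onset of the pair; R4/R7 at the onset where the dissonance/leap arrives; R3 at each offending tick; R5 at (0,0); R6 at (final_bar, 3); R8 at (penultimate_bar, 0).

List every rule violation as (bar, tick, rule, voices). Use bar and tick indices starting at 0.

(1, 0, R3, (2, 3))
(1, 0, R4, (0, 2))
(1, 0, R4, (0, 3))
(1, 0, R7, (3,))
(1, 1, R3, (2, 3))
(1, 2, R3, (2, 3))
(1, 3, R3, (2, 3))
(2, 0, R4, (0, 2))
(3, 0, R2, (2, 3))
(5, 0, R2, (0, 1))
(5, 0, R3, (1, 2))
(5, 0, R4, (0, 2))
(5, 1, R3, (1, 2))
(5, 2, R3, (1, 2))
(5, 3, R3, (1, 2))
(6, 0, R2, (2, 3))
(7, 0, R1, (2, 3))
(7, 0, R2, (1, 2))
(7, 0, R2, (1, 3))

bar 0: v0=C3 v1=C4 v2=G4 v3=G4 downbeat P5
bar 1: v0=B2 v1=G3 v2=C4 v3=A3 downbeat m7
bar 2: v0=G2 v1=E3 v2=F3 v3=B3 downbeat M3
bar 3: v0=A2 v1=E3 v2=C4 v3=C4 downbeat m3
bar 4: v0=G2 v1=E3 v2=B3 v3=D4 downbeat P5
bar 5: v0=B2 v1=B3 v2=A3 v3=D4 downbeat m3
bar 6: v0=D3 v1=B3 v2=F4 v3=F4 downbeat m3
bar 7: v0=C3 v1=C4 v2=G4 v3=G4 downbeat P5
  -> R3 @ bar 1 tick 0 v(2, 3): C4 above A3
  -> R4 @ bar 1 tick 0 v(0, 2): B2/C4 m2 untreated
  -> R4 @ bar 1 tick 0 v(0, 3): B2/A3 m7 untreated
  -> R7 @ bar 1 tick 0 v(3,): G4->A3 leap 10st
  -> R3 @ bar 1 tick 1 v(2, 3): C4 above A3
  -> R3 @ bar 1 tick 2 v(2, 3): C4 above A3
  -> R3 @ bar 1 tick 3 v(2, 3): C4 above A3
  -> R4 @ bar 2 tick 0 v(0, 2): G2/F3 m7 untreated
  -> R2 @ bar 3 tick 0 v(2, 3): F3/B3 TT -> C4/C4 P1 similar
  -> R2 @ bar 5 tick 0 v(0, 1): G2/E3 M6 -> B2/B3 P8 similar
  -> R3 @ bar 5 tick 0 v(1, 2): B3 above A3
  -> R4 @ bar 5 tick 0 v(0, 2): B2/A3 m7 untreated
  -> R3 @ bar 5 tick 1 v(1, 2): B3 above A3
  -> R3 @ bar 5 tick 2 v(1, 2): B3 above A3
  -> R3 @ bar 5 tick 3 v(1, 2): B3 above A3
  -> R2 @ bar 6 tick 0 v(2, 3): A3/D4 P4 -> F4/F4 P1 similar
  -> R1 @ bar 7 tick 0 v(2, 3): F4/F4 P1 -> G4/G4 P1 similar
  -> R2 @ bar 7 tick 0 v(1, 2): B3/F4 TT -> C4/G4 P5 similar
  -> R2 @ bar 7 tick 0 v(1, 3): B3/F4 TT -> C4/G4 P5 similar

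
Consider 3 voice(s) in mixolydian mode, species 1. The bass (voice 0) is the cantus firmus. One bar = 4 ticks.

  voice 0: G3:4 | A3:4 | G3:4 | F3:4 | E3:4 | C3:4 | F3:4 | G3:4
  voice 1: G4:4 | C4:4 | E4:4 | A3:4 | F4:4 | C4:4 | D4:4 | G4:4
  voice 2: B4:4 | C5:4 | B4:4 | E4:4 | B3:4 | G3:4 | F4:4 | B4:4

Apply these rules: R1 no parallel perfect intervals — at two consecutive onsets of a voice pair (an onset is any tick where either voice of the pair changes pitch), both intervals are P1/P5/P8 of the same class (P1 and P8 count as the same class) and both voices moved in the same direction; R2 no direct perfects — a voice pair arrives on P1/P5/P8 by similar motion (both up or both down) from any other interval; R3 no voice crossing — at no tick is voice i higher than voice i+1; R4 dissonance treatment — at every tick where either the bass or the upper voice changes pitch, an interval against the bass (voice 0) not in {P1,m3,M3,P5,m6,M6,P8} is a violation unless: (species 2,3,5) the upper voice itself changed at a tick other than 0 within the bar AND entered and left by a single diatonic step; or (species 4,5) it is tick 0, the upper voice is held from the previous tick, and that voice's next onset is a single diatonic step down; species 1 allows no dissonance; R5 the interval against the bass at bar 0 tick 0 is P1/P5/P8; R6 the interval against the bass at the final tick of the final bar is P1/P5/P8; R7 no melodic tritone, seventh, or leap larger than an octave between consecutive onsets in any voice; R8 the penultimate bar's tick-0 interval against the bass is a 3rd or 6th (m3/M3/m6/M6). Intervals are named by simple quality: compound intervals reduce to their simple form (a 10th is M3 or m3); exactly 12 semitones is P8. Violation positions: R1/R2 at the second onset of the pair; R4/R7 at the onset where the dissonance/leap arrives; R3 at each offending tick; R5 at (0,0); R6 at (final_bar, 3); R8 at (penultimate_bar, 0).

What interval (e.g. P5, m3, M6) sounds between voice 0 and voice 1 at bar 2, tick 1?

M6

voice 0=G3 voice 1=E4 -> M6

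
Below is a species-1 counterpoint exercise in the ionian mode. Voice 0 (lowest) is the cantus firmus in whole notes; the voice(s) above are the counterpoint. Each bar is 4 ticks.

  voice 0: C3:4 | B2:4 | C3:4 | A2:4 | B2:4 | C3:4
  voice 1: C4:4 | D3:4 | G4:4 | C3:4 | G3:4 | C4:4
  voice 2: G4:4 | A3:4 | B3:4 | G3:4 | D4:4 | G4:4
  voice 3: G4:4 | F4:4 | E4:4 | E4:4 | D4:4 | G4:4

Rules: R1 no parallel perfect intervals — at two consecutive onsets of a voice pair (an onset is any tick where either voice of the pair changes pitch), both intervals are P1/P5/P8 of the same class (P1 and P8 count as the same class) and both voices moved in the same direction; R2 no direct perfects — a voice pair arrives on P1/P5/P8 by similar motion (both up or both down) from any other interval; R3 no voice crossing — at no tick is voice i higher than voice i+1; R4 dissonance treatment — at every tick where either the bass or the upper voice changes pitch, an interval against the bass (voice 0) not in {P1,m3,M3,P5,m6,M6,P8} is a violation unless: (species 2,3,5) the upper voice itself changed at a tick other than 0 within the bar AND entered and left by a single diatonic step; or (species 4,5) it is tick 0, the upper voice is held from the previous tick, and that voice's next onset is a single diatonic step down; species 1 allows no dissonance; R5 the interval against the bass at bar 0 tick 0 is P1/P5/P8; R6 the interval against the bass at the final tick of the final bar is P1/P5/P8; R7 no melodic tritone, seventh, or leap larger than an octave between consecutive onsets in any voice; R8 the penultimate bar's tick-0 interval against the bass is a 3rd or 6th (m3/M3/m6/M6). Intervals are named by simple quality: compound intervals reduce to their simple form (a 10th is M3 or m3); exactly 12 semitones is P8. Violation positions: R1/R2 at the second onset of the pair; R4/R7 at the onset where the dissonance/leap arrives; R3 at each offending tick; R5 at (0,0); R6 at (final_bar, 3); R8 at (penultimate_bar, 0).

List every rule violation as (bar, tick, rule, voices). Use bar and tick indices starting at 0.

(1, 0, R1, (1, 2))
(1, 0, R4, (0, 2))
(1, 0, R4, (0, 3))
(1, 0, R7, (1,))
(1, 0, R7, (2,))
(2, 0, R2, (0, 1))
(2, 0, R3, (1, 2))
(2, 0, R4, (0, 2))
(2, 0, R7, (1,))
(2, 1, R3, (1, 2))
(2, 2, R3, (1, 2))
(2, 3, R3, (1, 2))
(3, 0, R2, (1, 2))
(3, 0, R4, (0, 2))
(3, 0, R7, (1,))
(4, 0, R1, (1, 2))
(5, 0, R1, (1, 2))
(5, 0, R1, (1, 3))
(5, 0, R1, (2, 3))
(5, 0, R2, (0, 1))
(5, 0, R2, (0, 2))
(5, 0, R2, (0, 3))

bar 0: v0=C3 v1=C4 v2=G4 v3=G4 downbeat P5
bar 1: v0=B2 v1=D3 v2=A3 v3=F4 downbeat TT
bar 2: v0=C3 v1=G4 v2=B3 v3=E4 downbeat M3
bar 3: v0=A2 v1=C3 v2=G3 v3=E4 downbeat P5
bar 4: v0=B2 v1=G3 v2=D4 v3=D4 downbeat m3
bar 5: v0=C3 v1=C4 v2=G4 v3=G4 downbeat P5
  -> R1 @ bar 1 tick 0 v(1, 2): C4/G4 P5 -> D3/A3 P5 similar
  -> R4 @ bar 1 tick 0 v(0, 2): B2/A3 m7 untreated
  -> R4 @ bar 1 tick 0 v(0, 3): B2/F4 TT untreated
  -> R7 @ bar 1 tick 0 v(1,): C4->D3 leap 10st
  -> R7 @ bar 1 tick 0 v(2,): G4->A3 leap 10st
  -> R2 @ bar 2 tick 0 v(0, 1): B2/D3 m3 -> C3/G4 P5 similar
  -> R3 @ bar 2 tick 0 v(1, 2): G4 above B3
  -> R4 @ bar 2 tick 0 v(0, 2): C3/B3 M7 untreated
  -> R7 @ bar 2 tick 0 v(1,): D3->G4 leap 17st
  -> R3 @ bar 2 tick 1 v(1, 2): G4 above B3
  -> R3 @ bar 2 tick 2 v(1, 2): G4 above B3
  -> R3 @ bar 2 tick 3 v(1, 2): G4 above B3
  -> R2 @ bar 3 tick 0 v(1, 2): G4/B3 m6 -> C3/G3 P5 similar
  -> R4 @ bar 3 tick 0 v(0, 2): A2/G3 m7 untreated
  -> R7 @ bar 3 tick 0 v(1,): G4->C3 leap 19st
  -> R1 @ bar 4 tick 0 v(1, 2): C3/G3 P5 -> G3/D4 P5 similar
  -> R1 @ bar 5 tick 0 v(1, 2): G3/D4 P5 -> C4/G4 P5 similar
  -> R1 @ bar 5 tick 0 v(1, 3): G3/D4 P5 -> C4/G4 P5 similar
  -> R1 @ bar 5 tick 0 v(2, 3): D4/D4 P1 -> G4/G4 P1 similar
  -> R2 @ bar 5 tick 0 v(0, 1): B2/G3 m6 -> C3/C4 P8 similar
  -> R2 @ bar 5 tick 0 v(0, 2): B2/D4 m3 -> C3/G4 P5 similar
  -> R2 @ bar 5 tick 0 v(0, 3): B2/D4 m3 -> C3/G4 P5 similar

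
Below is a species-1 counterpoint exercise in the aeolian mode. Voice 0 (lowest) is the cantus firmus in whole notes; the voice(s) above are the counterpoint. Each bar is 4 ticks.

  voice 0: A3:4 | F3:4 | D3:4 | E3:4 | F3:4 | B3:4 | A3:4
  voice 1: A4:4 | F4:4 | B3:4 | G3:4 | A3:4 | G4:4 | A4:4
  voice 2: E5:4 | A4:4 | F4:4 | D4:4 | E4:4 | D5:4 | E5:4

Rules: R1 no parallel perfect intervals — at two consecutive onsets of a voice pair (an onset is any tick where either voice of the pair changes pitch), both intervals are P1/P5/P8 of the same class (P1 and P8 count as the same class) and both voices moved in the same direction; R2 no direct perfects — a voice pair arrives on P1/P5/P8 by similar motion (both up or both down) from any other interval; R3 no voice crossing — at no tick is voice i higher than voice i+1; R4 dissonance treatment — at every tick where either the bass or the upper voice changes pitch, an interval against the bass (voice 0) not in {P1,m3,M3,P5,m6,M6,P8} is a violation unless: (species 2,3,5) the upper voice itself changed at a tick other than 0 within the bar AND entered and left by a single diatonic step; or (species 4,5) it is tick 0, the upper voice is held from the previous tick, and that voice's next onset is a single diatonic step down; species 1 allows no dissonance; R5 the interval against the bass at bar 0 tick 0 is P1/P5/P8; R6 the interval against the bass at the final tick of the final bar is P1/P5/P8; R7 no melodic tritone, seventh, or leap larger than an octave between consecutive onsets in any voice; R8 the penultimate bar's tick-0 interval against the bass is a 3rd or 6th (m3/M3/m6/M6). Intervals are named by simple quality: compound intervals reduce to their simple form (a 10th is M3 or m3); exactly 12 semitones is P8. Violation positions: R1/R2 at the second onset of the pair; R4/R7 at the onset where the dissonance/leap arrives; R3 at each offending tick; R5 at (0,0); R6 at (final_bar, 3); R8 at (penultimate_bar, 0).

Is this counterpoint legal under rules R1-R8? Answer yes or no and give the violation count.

No (11 violations)

bar 0: v0=A3 v1=A4 v2=E5 (P5)
bar 1: v0=F3 v1=F4 v2=A4 (M3)
bar 2: v0=D3 v1=B3 v2=F4 (m3)
bar 3: v0=E3 v1=G3 v2=D4 (m7)
bar 4: v0=F3 v1=A3 v2=E4 (M7)
bar 5: v0=B3 v1=G4 v2=D5 (m3)
bar 6: v0=A3 v1=A4 v2=E5 (P5)
  R1 @ bar1.0: A3/A4 P8 -> F3/F4 P8 similar
  R7 @ bar2.0: F4->B3 leap 6st
  R2 @ bar3.0: B3/F4 TT -> G3/D4 P5 similar
  R4 @ bar3.0: E3/D4 m7 untreated
  R1 @ bar4.0: G3/D4 P5 -> A3/E4 P5 similar
  R4 @ bar4.0: F3/E4 M7 untreated
  R1 @ bar5.0: A3/E4 P5 -> G4/D5 P5 similar
  R7 @ bar5.0: F3->B3 leap 6st
  R7 @ bar5.0: A3->G4 leap 10st
  R7 @ bar5.0: E4->D5 leap 10st
  R1 @ bar6.0: G4/D5 P5 -> A4/E5 P5 similar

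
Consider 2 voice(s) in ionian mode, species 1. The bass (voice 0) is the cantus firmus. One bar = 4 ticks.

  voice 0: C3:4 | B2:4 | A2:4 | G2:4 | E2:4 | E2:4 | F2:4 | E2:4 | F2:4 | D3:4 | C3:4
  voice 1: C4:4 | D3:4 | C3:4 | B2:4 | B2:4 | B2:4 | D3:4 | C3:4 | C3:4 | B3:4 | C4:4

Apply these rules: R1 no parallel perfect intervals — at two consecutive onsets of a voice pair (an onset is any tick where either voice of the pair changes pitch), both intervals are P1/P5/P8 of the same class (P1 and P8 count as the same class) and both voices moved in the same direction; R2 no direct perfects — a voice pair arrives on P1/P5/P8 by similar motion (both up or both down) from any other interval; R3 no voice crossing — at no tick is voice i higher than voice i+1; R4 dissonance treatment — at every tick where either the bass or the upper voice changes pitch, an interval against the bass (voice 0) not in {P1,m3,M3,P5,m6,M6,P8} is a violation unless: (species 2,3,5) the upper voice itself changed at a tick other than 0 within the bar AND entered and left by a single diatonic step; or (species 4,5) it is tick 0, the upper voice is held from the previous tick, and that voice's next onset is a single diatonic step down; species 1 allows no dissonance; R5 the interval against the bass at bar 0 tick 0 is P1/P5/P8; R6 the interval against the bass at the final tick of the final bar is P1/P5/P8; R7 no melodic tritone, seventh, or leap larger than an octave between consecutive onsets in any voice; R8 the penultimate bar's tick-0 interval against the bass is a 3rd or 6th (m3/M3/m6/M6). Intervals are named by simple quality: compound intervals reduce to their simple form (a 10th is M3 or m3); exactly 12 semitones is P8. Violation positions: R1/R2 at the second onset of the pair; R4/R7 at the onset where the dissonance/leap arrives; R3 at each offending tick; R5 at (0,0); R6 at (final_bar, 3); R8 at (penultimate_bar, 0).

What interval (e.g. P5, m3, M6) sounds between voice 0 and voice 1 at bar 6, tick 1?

voice 0=F2 voice 1=D3 -> M6

M6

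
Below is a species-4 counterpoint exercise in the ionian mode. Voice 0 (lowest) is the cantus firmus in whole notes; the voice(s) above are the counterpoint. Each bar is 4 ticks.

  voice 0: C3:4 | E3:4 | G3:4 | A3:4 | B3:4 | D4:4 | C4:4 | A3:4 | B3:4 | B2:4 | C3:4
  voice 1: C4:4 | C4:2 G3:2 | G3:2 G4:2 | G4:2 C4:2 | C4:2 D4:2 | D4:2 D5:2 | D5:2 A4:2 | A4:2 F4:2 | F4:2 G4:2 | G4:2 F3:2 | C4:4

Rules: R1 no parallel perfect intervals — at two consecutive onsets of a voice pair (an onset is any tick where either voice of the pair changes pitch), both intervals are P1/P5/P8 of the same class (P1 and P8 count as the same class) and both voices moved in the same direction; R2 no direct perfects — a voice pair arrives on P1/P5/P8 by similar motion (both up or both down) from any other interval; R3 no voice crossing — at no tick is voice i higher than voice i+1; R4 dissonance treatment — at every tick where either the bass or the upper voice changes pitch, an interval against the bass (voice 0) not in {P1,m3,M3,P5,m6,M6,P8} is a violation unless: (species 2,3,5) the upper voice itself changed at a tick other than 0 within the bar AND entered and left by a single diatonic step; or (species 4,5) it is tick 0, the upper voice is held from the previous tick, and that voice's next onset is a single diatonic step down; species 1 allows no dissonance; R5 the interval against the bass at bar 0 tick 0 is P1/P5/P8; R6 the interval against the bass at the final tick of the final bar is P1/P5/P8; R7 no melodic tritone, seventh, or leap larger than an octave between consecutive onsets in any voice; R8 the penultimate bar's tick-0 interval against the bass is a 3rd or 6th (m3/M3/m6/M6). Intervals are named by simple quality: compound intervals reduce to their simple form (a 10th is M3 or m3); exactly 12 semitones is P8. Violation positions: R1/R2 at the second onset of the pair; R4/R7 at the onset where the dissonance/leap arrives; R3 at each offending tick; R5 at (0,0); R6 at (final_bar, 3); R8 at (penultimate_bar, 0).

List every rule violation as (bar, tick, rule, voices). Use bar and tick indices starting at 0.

bar 0: v0=C3 v1=C4 downbeat P8
bar 1: v0=E3 v1=C4 downbeat m6
bar 2: v0=G3 v1=G3 downbeat P1
bar 3: v0=A3 v1=G4 downbeat m7
bar 4: v0=B3 v1=C4 downbeat m2
bar 5: v0=D4 v1=D4 downbeat P1
bar 6: v0=C4 v1=D5 downbeat M2
bar 7: v0=A3 v1=A4 downbeat P8
bar 8: v0=B3 v1=F4 downbeat TT
bar 9: v0=B2 v1=G4 downbeat m6
bar 10: v0=C3 v1=C4 downbeat P8
  -> R4 @ bar 3 tick 0 v(0, 1): A3/G4 m7 untreated
  -> R4 @ bar 4 tick 0 v(0, 1): B3/C4 m2 untreated
  -> R4 @ bar 6 tick 0 v(0, 1): C4/D5 M2 untreated
  -> R4 @ bar 8 tick 0 v(0, 1): B3/F4 TT untreated
  -> R4 @ bar 9 tick 2 v(0, 1): B2/F3 TT untreated
  -> R7 @ bar 9 tick 2 v(1,): G4->F3 leap 14st
  -> R2 @ bar 10 tick 0 v(0, 1): B2/F3 TT -> C3/C4 P8 similar

(3, 0, R4, (0, 1))
(4, 0, R4, (0, 1))
(6, 0, R4, (0, 1))
(8, 0, R4, (0, 1))
(9, 2, R4, (0, 1))
(9, 2, R7, (1,))
(10, 0, R2, (0, 1))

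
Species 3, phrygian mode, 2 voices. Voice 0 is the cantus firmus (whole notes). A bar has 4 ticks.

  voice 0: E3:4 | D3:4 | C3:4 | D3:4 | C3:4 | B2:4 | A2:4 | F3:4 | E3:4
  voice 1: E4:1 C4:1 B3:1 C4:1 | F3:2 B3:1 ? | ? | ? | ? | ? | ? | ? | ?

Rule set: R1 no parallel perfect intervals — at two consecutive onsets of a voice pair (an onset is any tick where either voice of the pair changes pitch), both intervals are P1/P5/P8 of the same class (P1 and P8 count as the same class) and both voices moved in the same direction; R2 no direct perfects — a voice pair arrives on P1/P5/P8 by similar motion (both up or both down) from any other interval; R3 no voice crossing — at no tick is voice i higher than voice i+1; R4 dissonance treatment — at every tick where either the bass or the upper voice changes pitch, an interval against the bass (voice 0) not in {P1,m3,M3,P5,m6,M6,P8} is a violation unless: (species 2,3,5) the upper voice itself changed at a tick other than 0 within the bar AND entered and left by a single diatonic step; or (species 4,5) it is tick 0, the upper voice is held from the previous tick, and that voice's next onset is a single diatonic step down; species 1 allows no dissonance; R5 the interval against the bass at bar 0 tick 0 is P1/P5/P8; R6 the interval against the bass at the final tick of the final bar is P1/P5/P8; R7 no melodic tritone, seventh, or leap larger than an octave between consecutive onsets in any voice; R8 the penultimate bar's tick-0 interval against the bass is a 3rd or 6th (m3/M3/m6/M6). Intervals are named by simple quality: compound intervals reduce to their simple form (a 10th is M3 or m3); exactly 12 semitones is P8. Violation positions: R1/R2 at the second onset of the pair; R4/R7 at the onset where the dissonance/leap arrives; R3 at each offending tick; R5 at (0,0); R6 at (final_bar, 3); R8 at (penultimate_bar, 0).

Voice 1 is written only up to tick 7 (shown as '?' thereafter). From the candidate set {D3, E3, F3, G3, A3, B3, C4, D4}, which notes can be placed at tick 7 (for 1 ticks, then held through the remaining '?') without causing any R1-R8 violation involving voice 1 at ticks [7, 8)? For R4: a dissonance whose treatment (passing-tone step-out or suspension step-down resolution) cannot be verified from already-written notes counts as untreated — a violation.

{A3, B3, D3, D4}

D3: legal
E3: violates R4
F3: violates R7
G3: violates R4
A3: legal
B3: legal
C4: violates R4
D4: legal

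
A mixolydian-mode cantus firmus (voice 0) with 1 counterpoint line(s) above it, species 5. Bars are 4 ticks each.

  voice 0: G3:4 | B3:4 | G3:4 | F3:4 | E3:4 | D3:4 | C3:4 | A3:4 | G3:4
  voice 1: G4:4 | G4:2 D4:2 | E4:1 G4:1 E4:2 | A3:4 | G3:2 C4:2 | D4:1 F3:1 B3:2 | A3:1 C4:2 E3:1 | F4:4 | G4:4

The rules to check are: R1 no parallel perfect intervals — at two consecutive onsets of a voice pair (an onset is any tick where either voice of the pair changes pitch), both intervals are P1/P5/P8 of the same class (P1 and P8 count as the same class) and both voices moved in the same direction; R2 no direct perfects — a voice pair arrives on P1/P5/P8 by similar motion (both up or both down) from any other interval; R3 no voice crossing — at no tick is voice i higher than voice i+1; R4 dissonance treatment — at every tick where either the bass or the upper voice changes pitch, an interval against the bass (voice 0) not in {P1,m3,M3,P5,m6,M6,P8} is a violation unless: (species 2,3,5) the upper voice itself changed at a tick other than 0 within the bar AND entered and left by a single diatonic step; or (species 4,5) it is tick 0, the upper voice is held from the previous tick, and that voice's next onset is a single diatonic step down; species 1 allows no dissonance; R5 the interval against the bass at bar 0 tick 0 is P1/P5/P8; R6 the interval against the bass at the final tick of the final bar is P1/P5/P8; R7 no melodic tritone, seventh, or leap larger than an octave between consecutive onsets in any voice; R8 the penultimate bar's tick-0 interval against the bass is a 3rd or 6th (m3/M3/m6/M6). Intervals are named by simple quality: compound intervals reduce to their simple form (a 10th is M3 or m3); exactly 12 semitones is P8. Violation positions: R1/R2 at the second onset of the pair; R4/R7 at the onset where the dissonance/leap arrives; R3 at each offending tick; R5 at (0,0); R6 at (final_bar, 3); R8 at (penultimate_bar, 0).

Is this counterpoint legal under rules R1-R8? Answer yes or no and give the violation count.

No (2 violations)

bar 0: v0=G3 v1=G4 (P8)
bar 1: v0=B3 v1=G4 (m6)
bar 2: v0=G3 v1=E4 (M6)
bar 3: v0=F3 v1=A3 (M3)
bar 4: v0=E3 v1=G3 (m3)
bar 5: v0=D3 v1=D4 (P8)
bar 6: v0=C3 v1=A3 (M6)
bar 7: v0=A3 v1=F4 (m6)
bar 8: v0=G3 v1=G4 (P8)
  R7 @ bar5.2: F3->B3 leap 6st
  R7 @ bar7.0: E3->F4 leap 13st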